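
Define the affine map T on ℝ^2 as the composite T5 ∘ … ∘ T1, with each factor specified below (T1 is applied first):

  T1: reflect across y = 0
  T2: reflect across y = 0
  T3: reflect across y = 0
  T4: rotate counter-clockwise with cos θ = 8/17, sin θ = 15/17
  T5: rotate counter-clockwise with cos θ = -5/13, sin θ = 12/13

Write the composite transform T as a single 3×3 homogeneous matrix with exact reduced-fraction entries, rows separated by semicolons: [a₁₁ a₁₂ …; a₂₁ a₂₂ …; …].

T1 = [1 0 0; 0 -1 0; 0 0 1]
T2·T1 = [1 0 0; 0 1 0; 0 0 1]
T3·…·T1 = [1 0 0; 0 -1 0; 0 0 1]
T4·…·T1 = [8/17 15/17 0; 15/17 -8/17 0; 0 0 1]
T5·…·T1 = [-220/221 21/221 0; 21/221 220/221 0; 0 0 1]

T = [-220/221 21/221 0; 21/221 220/221 0; 0 0 1]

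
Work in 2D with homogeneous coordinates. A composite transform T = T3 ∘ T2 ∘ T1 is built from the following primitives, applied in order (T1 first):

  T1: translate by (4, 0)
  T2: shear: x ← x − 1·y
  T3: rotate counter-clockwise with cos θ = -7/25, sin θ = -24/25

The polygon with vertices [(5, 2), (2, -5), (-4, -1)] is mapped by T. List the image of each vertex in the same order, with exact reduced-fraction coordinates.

T1 translate by (4, 0): (5, 2) → (9, 2); (2, -5) → (6, -5); (-4, -1) → (0, -1)
T2 shear: x ← x − 1·y: (9, 2) → (7, 2); (6, -5) → (11, -5); (0, -1) → (1, -1)
T3 rotate counter-clockwise with cos θ = -7/25, sin θ = -24/25: (7, 2) → (-1/25, -182/25); (11, -5) → (-197/25, -229/25); (1, -1) → (-31/25, -17/25)

image vertices: (-1/25, -182/25), (-197/25, -229/25), (-31/25, -17/25)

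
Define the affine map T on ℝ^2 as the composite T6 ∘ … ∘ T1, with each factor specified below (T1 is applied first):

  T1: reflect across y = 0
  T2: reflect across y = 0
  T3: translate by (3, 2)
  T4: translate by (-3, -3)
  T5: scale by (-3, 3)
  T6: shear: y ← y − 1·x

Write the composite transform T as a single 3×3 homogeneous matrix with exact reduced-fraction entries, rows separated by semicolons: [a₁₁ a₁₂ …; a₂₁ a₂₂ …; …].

T = [-3 0 0; 3 3 -3; 0 0 1]

T1 = [1 0 0; 0 -1 0; 0 0 1]
T2·T1 = [1 0 0; 0 1 0; 0 0 1]
T3·…·T1 = [1 0 3; 0 1 2; 0 0 1]
T4·…·T1 = [1 0 0; 0 1 -1; 0 0 1]
T5·…·T1 = [-3 0 0; 0 3 -3; 0 0 1]
T6·…·T1 = [-3 0 0; 3 3 -3; 0 0 1]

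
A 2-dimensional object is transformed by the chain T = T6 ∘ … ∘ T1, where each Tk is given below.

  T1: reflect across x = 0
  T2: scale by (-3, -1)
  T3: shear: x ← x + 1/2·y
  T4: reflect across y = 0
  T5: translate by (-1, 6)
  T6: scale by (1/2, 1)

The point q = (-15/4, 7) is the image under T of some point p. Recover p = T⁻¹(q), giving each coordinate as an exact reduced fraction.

p = (-2, 1)

T1 = [-1 0 0; 0 1 0; 0 0 1]
T2·T1 = [3 0 0; 0 -1 0; 0 0 1]
T3·…·T1 = [3 -1/2 0; 0 -1 0; 0 0 1]
T4·…·T1 = [3 -1/2 0; 0 1 0; 0 0 1]
T5·…·T1 = [3 -1/2 -1; 0 1 6; 0 0 1]
T6·…·T1 = [3/2 -1/4 -1/2; 0 1 6; 0 0 1]
det M = 3/2; M⁻¹ = [2/3 1/6 -2/3; 0 1 -6; 0 0 1]
M⁻¹ · (-15/4, 7)ᵀ = (-2, 1)ᵀ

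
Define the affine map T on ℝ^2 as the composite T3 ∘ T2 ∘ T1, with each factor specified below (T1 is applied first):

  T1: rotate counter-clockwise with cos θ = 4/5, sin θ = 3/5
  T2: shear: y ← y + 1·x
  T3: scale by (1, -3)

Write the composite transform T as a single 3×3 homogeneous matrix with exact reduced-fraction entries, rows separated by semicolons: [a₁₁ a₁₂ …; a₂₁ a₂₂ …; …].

T1 = [4/5 -3/5 0; 3/5 4/5 0; 0 0 1]
T2·T1 = [4/5 -3/5 0; 7/5 1/5 0; 0 0 1]
T3·…·T1 = [4/5 -3/5 0; -21/5 -3/5 0; 0 0 1]

T = [4/5 -3/5 0; -21/5 -3/5 0; 0 0 1]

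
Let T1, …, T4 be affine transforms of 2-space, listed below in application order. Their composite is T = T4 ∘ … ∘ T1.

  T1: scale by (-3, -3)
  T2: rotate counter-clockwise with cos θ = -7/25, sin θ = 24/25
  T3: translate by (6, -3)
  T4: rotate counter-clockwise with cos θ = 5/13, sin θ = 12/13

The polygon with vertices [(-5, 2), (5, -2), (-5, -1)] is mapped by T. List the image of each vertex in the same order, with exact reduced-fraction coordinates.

image vertices: (-2979/325, 3903/325), (483/25, -81/25), (-3303/325, 996/325)

T1 scale by (-3, -3): (-5, 2) → (15, -6); (5, -2) → (-15, 6); (-5, -1) → (15, 3)
T2 rotate counter-clockwise with cos θ = -7/25, sin θ = 24/25: (15, -6) → (39/25, 402/25); (-15, 6) → (-39/25, -402/25); (15, 3) → (-177/25, 339/25)
T3 translate by (6, -3): (39/25, 402/25) → (189/25, 327/25); (-39/25, -402/25) → (111/25, -477/25); (-177/25, 339/25) → (-27/25, 264/25)
T4 rotate counter-clockwise with cos θ = 5/13, sin θ = 12/13: (189/25, 327/25) → (-2979/325, 3903/325); (111/25, -477/25) → (483/25, -81/25); (-27/25, 264/25) → (-3303/325, 996/325)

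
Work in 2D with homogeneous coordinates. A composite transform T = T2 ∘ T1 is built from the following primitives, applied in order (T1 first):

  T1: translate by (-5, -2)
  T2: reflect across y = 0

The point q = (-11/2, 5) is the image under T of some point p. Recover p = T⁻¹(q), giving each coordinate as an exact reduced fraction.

p = (-1/2, -3)

T1 = [1 0 -5; 0 1 -2; 0 0 1]
T2·T1 = [1 0 -5; 0 -1 2; 0 0 1]
det M = -1; M⁻¹ = [1 0 5; 0 -1 2; 0 0 1]
M⁻¹ · (-11/2, 5)ᵀ = (-1/2, -3)ᵀ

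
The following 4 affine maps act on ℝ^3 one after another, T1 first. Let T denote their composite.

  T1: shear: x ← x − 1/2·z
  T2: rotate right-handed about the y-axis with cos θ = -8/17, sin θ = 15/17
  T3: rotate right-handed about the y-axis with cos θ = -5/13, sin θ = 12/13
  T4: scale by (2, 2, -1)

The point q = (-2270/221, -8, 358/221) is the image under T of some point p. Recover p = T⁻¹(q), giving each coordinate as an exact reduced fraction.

T1 = [1 0 -1/2 0; 0 1 0 0; 0 0 1 0; 0 0 0 1]
T2·T1 = [-8/17 0 19/17 0; 0 1 0 0; -15/17 0 -1/34 0; 0 0 0 1]
T3·…·T1 = [-140/221 0 -101/221 0; 0 1 0 0; 171/221 0 -451/442 0; 0 0 0 1]
T4·…·T1 = [-280/221 0 -202/221 0; 0 2 0 0; -171/221 0 451/442 0; 0 0 0 1]
det M = -4; M⁻¹ = [-451/884 0 -101/221 0; 0 1/2 0 0; -171/442 0 140/221 0; 0 0 0 1]
M⁻¹ · (-2270/221, -8, 358/221)ᵀ = (9/2, -4, 5)ᵀ

p = (9/2, -4, 5)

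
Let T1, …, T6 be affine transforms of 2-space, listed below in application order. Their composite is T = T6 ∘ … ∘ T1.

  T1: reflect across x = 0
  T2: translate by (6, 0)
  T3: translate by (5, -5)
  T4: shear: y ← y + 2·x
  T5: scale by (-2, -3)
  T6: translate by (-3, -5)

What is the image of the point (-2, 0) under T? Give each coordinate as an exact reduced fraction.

T(p) = (-29, -68)

T1 reflect across x = 0: (-2, 0) → (2, 0)
T2 translate by (6, 0): (2, 0) → (8, 0)
T3 translate by (5, -5): (8, 0) → (13, -5)
T4 shear: y ← y + 2·x: (13, -5) → (13, 21)
T5 scale by (-2, -3): (13, 21) → (-26, -63)
T6 translate by (-3, -5): (-26, -63) → (-29, -68)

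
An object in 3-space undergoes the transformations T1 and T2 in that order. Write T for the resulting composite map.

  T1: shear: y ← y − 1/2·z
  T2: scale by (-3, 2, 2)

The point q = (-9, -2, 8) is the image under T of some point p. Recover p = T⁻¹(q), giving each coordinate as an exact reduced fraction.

p = (3, 1, 4)

T1 = [1 0 0 0; 0 1 -1/2 0; 0 0 1 0; 0 0 0 1]
T2·T1 = [-3 0 0 0; 0 2 -1 0; 0 0 2 0; 0 0 0 1]
det M = -12; M⁻¹ = [-1/3 0 0 0; 0 1/2 1/4 0; 0 0 1/2 0; 0 0 0 1]
M⁻¹ · (-9, -2, 8)ᵀ = (3, 1, 4)ᵀ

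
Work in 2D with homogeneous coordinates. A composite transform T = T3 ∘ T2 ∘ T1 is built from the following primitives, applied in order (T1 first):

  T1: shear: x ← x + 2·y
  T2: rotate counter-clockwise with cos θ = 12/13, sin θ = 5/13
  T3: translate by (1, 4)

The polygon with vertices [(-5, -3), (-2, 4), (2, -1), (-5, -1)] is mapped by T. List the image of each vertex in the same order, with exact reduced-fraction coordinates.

T1 shear: x ← x + 2·y: (-5, -3) → (-11, -3); (-2, 4) → (6, 4); (2, -1) → (0, -1); (-5, -1) → (-7, -1)
T2 rotate counter-clockwise with cos θ = 12/13, sin θ = 5/13: (-11, -3) → (-9, -7); (6, 4) → (4, 6); (0, -1) → (5/13, -12/13); (-7, -1) → (-79/13, -47/13)
T3 translate by (1, 4): (-9, -7) → (-8, -3); (4, 6) → (5, 10); (5/13, -12/13) → (18/13, 40/13); (-79/13, -47/13) → (-66/13, 5/13)

image vertices: (-8, -3), (5, 10), (18/13, 40/13), (-66/13, 5/13)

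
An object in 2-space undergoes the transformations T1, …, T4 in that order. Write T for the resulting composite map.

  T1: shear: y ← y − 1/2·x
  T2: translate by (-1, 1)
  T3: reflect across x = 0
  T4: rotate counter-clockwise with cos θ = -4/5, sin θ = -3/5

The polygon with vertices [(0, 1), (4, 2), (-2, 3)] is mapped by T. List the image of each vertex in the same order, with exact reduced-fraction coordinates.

image vertices: (2/5, -11/5), (3, 1), (3/5, -29/5)

T1 shear: y ← y − 1/2·x: (0, 1) → (0, 1); (4, 2) → (4, 0); (-2, 3) → (-2, 4)
T2 translate by (-1, 1): (0, 1) → (-1, 2); (4, 0) → (3, 1); (-2, 4) → (-3, 5)
T3 reflect across x = 0: (-1, 2) → (1, 2); (3, 1) → (-3, 1); (-3, 5) → (3, 5)
T4 rotate counter-clockwise with cos θ = -4/5, sin θ = -3/5: (1, 2) → (2/5, -11/5); (-3, 1) → (3, 1); (3, 5) → (3/5, -29/5)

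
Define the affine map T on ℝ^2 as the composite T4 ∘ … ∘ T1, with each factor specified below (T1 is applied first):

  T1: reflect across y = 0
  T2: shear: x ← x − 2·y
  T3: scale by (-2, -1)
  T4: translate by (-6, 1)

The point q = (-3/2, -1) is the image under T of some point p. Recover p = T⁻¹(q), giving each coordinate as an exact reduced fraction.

T1 = [1 0 0; 0 -1 0; 0 0 1]
T2·T1 = [1 2 0; 0 -1 0; 0 0 1]
T3·…·T1 = [-2 -4 0; 0 1 0; 0 0 1]
T4·…·T1 = [-2 -4 -6; 0 1 1; 0 0 1]
det M = -2; M⁻¹ = [-1/2 -2 -1; 0 1 -1; 0 0 1]
M⁻¹ · (-3/2, -1)ᵀ = (7/4, -2)ᵀ

p = (7/4, -2)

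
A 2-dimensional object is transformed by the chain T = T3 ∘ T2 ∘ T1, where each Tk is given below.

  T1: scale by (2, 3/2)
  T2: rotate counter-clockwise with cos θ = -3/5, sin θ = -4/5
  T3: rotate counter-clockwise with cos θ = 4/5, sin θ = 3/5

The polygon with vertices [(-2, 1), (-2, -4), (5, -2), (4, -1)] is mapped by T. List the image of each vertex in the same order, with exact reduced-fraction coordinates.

image vertices: (3/2, 4), (-6, 4), (-3, -10), (-3/2, -8)

T1 scale by (2, 3/2): (-2, 1) → (-4, 3/2); (-2, -4) → (-4, -6); (5, -2) → (10, -3); (4, -1) → (8, -3/2)
T2 rotate counter-clockwise with cos θ = -3/5, sin θ = -4/5: (-4, 3/2) → (18/5, 23/10); (-4, -6) → (-12/5, 34/5); (10, -3) → (-42/5, -31/5); (8, -3/2) → (-6, -11/2)
T3 rotate counter-clockwise with cos θ = 4/5, sin θ = 3/5: (18/5, 23/10) → (3/2, 4); (-12/5, 34/5) → (-6, 4); (-42/5, -31/5) → (-3, -10); (-6, -11/2) → (-3/2, -8)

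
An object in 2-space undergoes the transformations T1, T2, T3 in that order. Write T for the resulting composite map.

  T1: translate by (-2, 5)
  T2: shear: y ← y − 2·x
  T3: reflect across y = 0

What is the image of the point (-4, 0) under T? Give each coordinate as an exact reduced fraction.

T(p) = (-6, -17)

T1 translate by (-2, 5): (-4, 0) → (-6, 5)
T2 shear: y ← y − 2·x: (-6, 5) → (-6, 17)
T3 reflect across y = 0: (-6, 17) → (-6, -17)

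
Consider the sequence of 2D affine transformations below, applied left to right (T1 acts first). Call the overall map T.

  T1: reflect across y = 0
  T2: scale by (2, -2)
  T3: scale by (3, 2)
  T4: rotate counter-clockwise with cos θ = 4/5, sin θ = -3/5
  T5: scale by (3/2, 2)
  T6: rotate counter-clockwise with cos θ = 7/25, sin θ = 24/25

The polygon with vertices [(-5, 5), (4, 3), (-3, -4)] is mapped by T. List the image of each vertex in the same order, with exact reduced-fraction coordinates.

T1 reflect across y = 0: (-5, 5) → (-5, -5); (4, 3) → (4, -3); (-3, -4) → (-3, 4)
T2 scale by (2, -2): (-5, -5) → (-10, 10); (4, -3) → (8, 6); (-3, 4) → (-6, -8)
T3 scale by (3, 2): (-10, 10) → (-30, 20); (8, 6) → (24, 12); (-6, -8) → (-18, -16)
T4 rotate counter-clockwise with cos θ = 4/5, sin θ = -3/5: (-30, 20) → (-12, 34); (24, 12) → (132/5, -24/5); (-18, -16) → (-24, -2)
T5 scale by (3/2, 2): (-12, 34) → (-18, 68); (132/5, -24/5) → (198/5, -48/5); (-24, -2) → (-36, -4)
T6 rotate counter-clockwise with cos θ = 7/25, sin θ = 24/25: (-18, 68) → (-1758/25, 44/25); (198/5, -48/5) → (2538/125, 4416/125); (-36, -4) → (-156/25, -892/25)

image vertices: (-1758/25, 44/25), (2538/125, 4416/125), (-156/25, -892/25)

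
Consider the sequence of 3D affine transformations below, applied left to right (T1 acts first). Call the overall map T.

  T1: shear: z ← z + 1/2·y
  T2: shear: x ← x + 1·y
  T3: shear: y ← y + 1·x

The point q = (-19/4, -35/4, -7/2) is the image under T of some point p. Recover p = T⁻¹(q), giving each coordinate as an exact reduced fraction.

T1 = [1 0 0 0; 0 1 0 0; 0 1/2 1 0; 0 0 0 1]
T2·T1 = [1 1 0 0; 0 1 0 0; 0 1/2 1 0; 0 0 0 1]
T3·…·T1 = [1 1 0 0; 1 2 0 0; 0 1/2 1 0; 0 0 0 1]
det M = 1; M⁻¹ = [2 -1 0 0; -1 1 0 0; 1/2 -1/2 1 0; 0 0 0 1]
M⁻¹ · (-19/4, -35/4, -7/2)ᵀ = (-3/4, -4, -3/2)ᵀ

p = (-3/4, -4, -3/2)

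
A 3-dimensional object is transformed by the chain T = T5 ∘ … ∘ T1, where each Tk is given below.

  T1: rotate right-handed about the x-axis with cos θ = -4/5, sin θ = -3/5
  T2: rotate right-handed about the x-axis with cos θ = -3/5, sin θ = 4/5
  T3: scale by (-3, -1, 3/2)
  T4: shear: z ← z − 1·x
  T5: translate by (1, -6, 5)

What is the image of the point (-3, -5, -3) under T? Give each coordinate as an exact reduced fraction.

T(p) = (10, -9/25, -311/50)

T1 rotate right-handed about the x-axis with cos θ = -4/5, sin θ = -3/5: (-3, -5, -3) → (-3, 11/5, 27/5)
T2 rotate right-handed about the x-axis with cos θ = -3/5, sin θ = 4/5: (-3, 11/5, 27/5) → (-3, -141/25, -37/25)
T3 scale by (-3, -1, 3/2): (-3, -141/25, -37/25) → (9, 141/25, -111/50)
T4 shear: z ← z − 1·x: (9, 141/25, -111/50) → (9, 141/25, -561/50)
T5 translate by (1, -6, 5): (9, 141/25, -561/50) → (10, -9/25, -311/50)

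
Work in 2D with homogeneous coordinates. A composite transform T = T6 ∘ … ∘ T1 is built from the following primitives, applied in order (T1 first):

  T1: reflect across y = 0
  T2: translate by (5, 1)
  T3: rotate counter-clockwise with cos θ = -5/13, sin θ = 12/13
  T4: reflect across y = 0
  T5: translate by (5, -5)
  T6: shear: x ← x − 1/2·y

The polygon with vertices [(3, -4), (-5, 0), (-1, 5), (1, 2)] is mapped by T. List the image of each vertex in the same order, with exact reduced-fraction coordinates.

image vertices: (33/13, -136/13), (83/13, -60/13), (319/26, -133/13), (118/13, -142/13)

T1 reflect across y = 0: (3, -4) → (3, 4); (-5, 0) → (-5, 0); (-1, 5) → (-1, -5); (1, 2) → (1, -2)
T2 translate by (5, 1): (3, 4) → (8, 5); (-5, 0) → (0, 1); (-1, -5) → (4, -4); (1, -2) → (6, -1)
T3 rotate counter-clockwise with cos θ = -5/13, sin θ = 12/13: (8, 5) → (-100/13, 71/13); (0, 1) → (-12/13, -5/13); (4, -4) → (28/13, 68/13); (6, -1) → (-18/13, 77/13)
T4 reflect across y = 0: (-100/13, 71/13) → (-100/13, -71/13); (-12/13, -5/13) → (-12/13, 5/13); (28/13, 68/13) → (28/13, -68/13); (-18/13, 77/13) → (-18/13, -77/13)
T5 translate by (5, -5): (-100/13, -71/13) → (-35/13, -136/13); (-12/13, 5/13) → (53/13, -60/13); (28/13, -68/13) → (93/13, -133/13); (-18/13, -77/13) → (47/13, -142/13)
T6 shear: x ← x − 1/2·y: (-35/13, -136/13) → (33/13, -136/13); (53/13, -60/13) → (83/13, -60/13); (93/13, -133/13) → (319/26, -133/13); (47/13, -142/13) → (118/13, -142/13)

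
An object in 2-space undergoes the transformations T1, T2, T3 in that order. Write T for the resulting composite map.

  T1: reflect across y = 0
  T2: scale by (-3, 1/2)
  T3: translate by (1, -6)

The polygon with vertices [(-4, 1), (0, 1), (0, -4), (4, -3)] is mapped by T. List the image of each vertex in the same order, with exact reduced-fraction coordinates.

image vertices: (13, -13/2), (1, -13/2), (1, -4), (-11, -9/2)

T1 reflect across y = 0: (-4, 1) → (-4, -1); (0, 1) → (0, -1); (0, -4) → (0, 4); (4, -3) → (4, 3)
T2 scale by (-3, 1/2): (-4, -1) → (12, -1/2); (0, -1) → (0, -1/2); (0, 4) → (0, 2); (4, 3) → (-12, 3/2)
T3 translate by (1, -6): (12, -1/2) → (13, -13/2); (0, -1/2) → (1, -13/2); (0, 2) → (1, -4); (-12, 3/2) → (-11, -9/2)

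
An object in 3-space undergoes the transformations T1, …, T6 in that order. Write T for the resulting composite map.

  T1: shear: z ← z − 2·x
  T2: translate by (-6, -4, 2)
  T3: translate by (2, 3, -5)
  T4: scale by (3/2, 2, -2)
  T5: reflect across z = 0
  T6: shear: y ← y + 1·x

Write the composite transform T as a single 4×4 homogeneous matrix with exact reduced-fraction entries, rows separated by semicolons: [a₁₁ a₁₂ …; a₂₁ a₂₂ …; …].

T = [3/2 0 0 -6; 3/2 2 0 -8; -4 0 2 -6; 0 0 0 1]

T1 = [1 0 0 0; 0 1 0 0; -2 0 1 0; 0 0 0 1]
T2·T1 = [1 0 0 -6; 0 1 0 -4; -2 0 1 2; 0 0 0 1]
T3·…·T1 = [1 0 0 -4; 0 1 0 -1; -2 0 1 -3; 0 0 0 1]
T4·…·T1 = [3/2 0 0 -6; 0 2 0 -2; 4 0 -2 6; 0 0 0 1]
T5·…·T1 = [3/2 0 0 -6; 0 2 0 -2; -4 0 2 -6; 0 0 0 1]
T6·…·T1 = [3/2 0 0 -6; 3/2 2 0 -8; -4 0 2 -6; 0 0 0 1]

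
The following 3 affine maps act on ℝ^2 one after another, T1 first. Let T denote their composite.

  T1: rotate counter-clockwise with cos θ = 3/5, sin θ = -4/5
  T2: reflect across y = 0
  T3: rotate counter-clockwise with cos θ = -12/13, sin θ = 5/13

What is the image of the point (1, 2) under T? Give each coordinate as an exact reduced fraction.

T(p) = (-122/65, 79/65)

T1 rotate counter-clockwise with cos θ = 3/5, sin θ = -4/5: (1, 2) → (11/5, 2/5)
T2 reflect across y = 0: (11/5, 2/5) → (11/5, -2/5)
T3 rotate counter-clockwise with cos θ = -12/13, sin θ = 5/13: (11/5, -2/5) → (-122/65, 79/65)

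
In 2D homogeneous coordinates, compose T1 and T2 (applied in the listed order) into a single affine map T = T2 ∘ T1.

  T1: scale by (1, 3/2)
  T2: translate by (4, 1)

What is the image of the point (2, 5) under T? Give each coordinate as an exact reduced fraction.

T1 scale by (1, 3/2): (2, 5) → (2, 15/2)
T2 translate by (4, 1): (2, 15/2) → (6, 17/2)

T(p) = (6, 17/2)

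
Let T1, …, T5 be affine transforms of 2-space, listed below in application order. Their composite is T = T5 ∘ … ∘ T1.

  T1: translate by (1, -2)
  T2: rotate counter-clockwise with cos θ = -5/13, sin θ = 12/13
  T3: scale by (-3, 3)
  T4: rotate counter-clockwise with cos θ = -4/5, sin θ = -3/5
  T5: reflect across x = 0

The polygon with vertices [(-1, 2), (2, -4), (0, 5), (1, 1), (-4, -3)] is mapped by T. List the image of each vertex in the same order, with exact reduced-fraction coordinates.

T1 translate by (1, -2): (-1, 2) → (0, 0); (2, -4) → (3, -6); (0, 5) → (1, 3); (1, 1) → (2, -1); (-4, -3) → (-3, -5)
T2 rotate counter-clockwise with cos θ = -5/13, sin θ = 12/13: (0, 0) → (0, 0); (3, -6) → (57/13, 66/13); (1, 3) → (-41/13, -3/13); (2, -1) → (2/13, 29/13); (-3, -5) → (75/13, -11/13)
T3 scale by (-3, 3): (0, 0) → (0, 0); (57/13, 66/13) → (-171/13, 198/13); (-41/13, -3/13) → (123/13, -9/13); (2/13, 29/13) → (-6/13, 87/13); (75/13, -11/13) → (-225/13, -33/13)
T4 rotate counter-clockwise with cos θ = -4/5, sin θ = -3/5: (0, 0) → (0, 0); (-171/13, 198/13) → (1278/65, -279/65); (123/13, -9/13) → (-519/65, -333/65); (-6/13, 87/13) → (57/13, -66/13); (-225/13, -33/13) → (801/65, 807/65)
T5 reflect across x = 0: (0, 0) → (0, 0); (1278/65, -279/65) → (-1278/65, -279/65); (-519/65, -333/65) → (519/65, -333/65); (57/13, -66/13) → (-57/13, -66/13); (801/65, 807/65) → (-801/65, 807/65)

image vertices: (0, 0), (-1278/65, -279/65), (519/65, -333/65), (-57/13, -66/13), (-801/65, 807/65)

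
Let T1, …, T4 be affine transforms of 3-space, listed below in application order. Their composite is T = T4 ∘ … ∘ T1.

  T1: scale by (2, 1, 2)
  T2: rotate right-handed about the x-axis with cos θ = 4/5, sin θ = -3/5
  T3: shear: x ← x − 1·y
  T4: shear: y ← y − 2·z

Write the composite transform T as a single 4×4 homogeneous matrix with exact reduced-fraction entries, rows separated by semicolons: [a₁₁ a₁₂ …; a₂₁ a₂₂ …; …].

T = [2 -4/5 -6/5 0; 0 2 -2 0; 0 -3/5 8/5 0; 0 0 0 1]

T1 = [2 0 0 0; 0 1 0 0; 0 0 2 0; 0 0 0 1]
T2·T1 = [2 0 0 0; 0 4/5 6/5 0; 0 -3/5 8/5 0; 0 0 0 1]
T3·…·T1 = [2 -4/5 -6/5 0; 0 4/5 6/5 0; 0 -3/5 8/5 0; 0 0 0 1]
T4·…·T1 = [2 -4/5 -6/5 0; 0 2 -2 0; 0 -3/5 8/5 0; 0 0 0 1]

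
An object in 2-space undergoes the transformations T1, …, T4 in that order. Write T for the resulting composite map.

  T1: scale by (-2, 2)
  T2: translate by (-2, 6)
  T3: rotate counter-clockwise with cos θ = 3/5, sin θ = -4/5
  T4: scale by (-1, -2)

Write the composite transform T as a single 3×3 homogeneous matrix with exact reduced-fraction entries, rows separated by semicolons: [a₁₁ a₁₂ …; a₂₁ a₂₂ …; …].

T = [6/5 -8/5 -18/5; -16/5 -12/5 -52/5; 0 0 1]

T1 = [-2 0 0; 0 2 0; 0 0 1]
T2·T1 = [-2 0 -2; 0 2 6; 0 0 1]
T3·…·T1 = [-6/5 8/5 18/5; 8/5 6/5 26/5; 0 0 1]
T4·…·T1 = [6/5 -8/5 -18/5; -16/5 -12/5 -52/5; 0 0 1]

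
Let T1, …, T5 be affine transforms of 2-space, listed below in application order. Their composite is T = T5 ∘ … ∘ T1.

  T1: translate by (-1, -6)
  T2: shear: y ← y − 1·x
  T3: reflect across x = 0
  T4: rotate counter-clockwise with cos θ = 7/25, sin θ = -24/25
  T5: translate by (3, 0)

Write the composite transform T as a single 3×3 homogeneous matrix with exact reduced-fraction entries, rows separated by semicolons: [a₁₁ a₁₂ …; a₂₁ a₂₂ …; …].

T1 = [1 0 -1; 0 1 -6; 0 0 1]
T2·T1 = [1 0 -1; -1 1 -5; 0 0 1]
T3·…·T1 = [-1 0 1; -1 1 -5; 0 0 1]
T4·…·T1 = [-31/25 24/25 -113/25; 17/25 7/25 -59/25; 0 0 1]
T5·…·T1 = [-31/25 24/25 -38/25; 17/25 7/25 -59/25; 0 0 1]

T = [-31/25 24/25 -38/25; 17/25 7/25 -59/25; 0 0 1]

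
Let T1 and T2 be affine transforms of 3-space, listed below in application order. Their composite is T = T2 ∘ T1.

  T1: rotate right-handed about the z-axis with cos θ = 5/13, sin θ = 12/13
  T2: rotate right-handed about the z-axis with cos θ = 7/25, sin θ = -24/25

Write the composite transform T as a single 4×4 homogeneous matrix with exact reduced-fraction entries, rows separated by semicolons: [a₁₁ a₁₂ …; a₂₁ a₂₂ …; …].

T1 = [5/13 -12/13 0 0; 12/13 5/13 0 0; 0 0 1 0; 0 0 0 1]
T2·T1 = [323/325 36/325 0 0; -36/325 323/325 0 0; 0 0 1 0; 0 0 0 1]

T = [323/325 36/325 0 0; -36/325 323/325 0 0; 0 0 1 0; 0 0 0 1]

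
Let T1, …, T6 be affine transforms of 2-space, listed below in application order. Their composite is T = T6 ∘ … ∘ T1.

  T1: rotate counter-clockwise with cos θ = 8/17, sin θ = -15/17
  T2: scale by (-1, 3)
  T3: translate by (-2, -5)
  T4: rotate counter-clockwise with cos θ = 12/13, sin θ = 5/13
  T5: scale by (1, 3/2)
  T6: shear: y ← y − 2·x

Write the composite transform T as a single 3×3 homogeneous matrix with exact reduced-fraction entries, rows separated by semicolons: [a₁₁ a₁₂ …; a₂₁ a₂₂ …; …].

T1 = [8/17 15/17 0; -15/17 8/17 0; 0 0 1]
T2·T1 = [-8/17 -15/17 0; -45/17 24/17 0; 0 0 1]
T3·…·T1 = [-8/17 -15/17 -2; -45/17 24/17 -5; 0 0 1]
T4·…·T1 = [129/221 -300/221 1/13; -580/221 213/221 -70/13; 0 0 1]
T5·…·T1 = [129/221 -300/221 1/13; -870/221 639/442 -105/13; 0 0 1]
T6·…·T1 = [129/221 -300/221 1/13; -1128/221 1839/442 -107/13; 0 0 1]

T = [129/221 -300/221 1/13; -1128/221 1839/442 -107/13; 0 0 1]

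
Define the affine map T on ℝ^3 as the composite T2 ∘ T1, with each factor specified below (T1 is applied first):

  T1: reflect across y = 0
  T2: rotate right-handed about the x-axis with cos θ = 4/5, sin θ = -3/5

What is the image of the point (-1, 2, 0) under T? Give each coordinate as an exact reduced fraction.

T(p) = (-1, -8/5, 6/5)

T1 reflect across y = 0: (-1, 2, 0) → (-1, -2, 0)
T2 rotate right-handed about the x-axis with cos θ = 4/5, sin θ = -3/5: (-1, -2, 0) → (-1, -8/5, 6/5)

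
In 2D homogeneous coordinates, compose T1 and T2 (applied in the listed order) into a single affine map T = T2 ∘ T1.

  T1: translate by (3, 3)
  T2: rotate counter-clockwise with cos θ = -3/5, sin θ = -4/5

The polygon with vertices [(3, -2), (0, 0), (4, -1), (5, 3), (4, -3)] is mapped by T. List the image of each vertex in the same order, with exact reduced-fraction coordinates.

image vertices: (-14/5, -27/5), (3/5, -21/5), (-13/5, -34/5), (0, -10), (-21/5, -28/5)

T1 translate by (3, 3): (3, -2) → (6, 1); (0, 0) → (3, 3); (4, -1) → (7, 2); (5, 3) → (8, 6); (4, -3) → (7, 0)
T2 rotate counter-clockwise with cos θ = -3/5, sin θ = -4/5: (6, 1) → (-14/5, -27/5); (3, 3) → (3/5, -21/5); (7, 2) → (-13/5, -34/5); (8, 6) → (0, -10); (7, 0) → (-21/5, -28/5)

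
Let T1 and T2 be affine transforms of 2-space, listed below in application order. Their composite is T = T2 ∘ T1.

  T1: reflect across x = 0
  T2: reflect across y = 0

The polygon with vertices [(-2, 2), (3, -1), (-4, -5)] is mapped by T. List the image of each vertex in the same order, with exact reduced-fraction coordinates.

T1 reflect across x = 0: (-2, 2) → (2, 2); (3, -1) → (-3, -1); (-4, -5) → (4, -5)
T2 reflect across y = 0: (2, 2) → (2, -2); (-3, -1) → (-3, 1); (4, -5) → (4, 5)

image vertices: (2, -2), (-3, 1), (4, 5)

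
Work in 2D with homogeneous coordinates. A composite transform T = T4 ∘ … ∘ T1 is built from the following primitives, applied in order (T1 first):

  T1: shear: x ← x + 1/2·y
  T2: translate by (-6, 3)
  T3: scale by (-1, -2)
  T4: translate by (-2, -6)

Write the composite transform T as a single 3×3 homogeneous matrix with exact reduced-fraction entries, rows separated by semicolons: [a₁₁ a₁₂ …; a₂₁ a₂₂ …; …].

T1 = [1 1/2 0; 0 1 0; 0 0 1]
T2·T1 = [1 1/2 -6; 0 1 3; 0 0 1]
T3·…·T1 = [-1 -1/2 6; 0 -2 -6; 0 0 1]
T4·…·T1 = [-1 -1/2 4; 0 -2 -12; 0 0 1]

T = [-1 -1/2 4; 0 -2 -12; 0 0 1]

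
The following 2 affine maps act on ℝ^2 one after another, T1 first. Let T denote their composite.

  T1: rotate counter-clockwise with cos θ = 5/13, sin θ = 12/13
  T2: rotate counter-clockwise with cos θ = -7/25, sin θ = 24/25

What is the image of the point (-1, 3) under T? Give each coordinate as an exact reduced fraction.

T(p) = (43/65, -201/65)

T1 rotate counter-clockwise with cos θ = 5/13, sin θ = 12/13: (-1, 3) → (-41/13, 3/13)
T2 rotate counter-clockwise with cos θ = -7/25, sin θ = 24/25: (-41/13, 3/13) → (43/65, -201/65)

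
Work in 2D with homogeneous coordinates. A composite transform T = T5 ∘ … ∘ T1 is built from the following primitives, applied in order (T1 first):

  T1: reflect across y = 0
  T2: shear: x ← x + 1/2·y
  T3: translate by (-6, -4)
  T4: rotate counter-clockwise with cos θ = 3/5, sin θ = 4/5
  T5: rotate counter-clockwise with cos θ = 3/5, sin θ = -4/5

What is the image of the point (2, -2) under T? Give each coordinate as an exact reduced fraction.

T(p) = (-3, -2)

T1 reflect across y = 0: (2, -2) → (2, 2)
T2 shear: x ← x + 1/2·y: (2, 2) → (3, 2)
T3 translate by (-6, -4): (3, 2) → (-3, -2)
T4 rotate counter-clockwise with cos θ = 3/5, sin θ = 4/5: (-3, -2) → (-1/5, -18/5)
T5 rotate counter-clockwise with cos θ = 3/5, sin θ = -4/5: (-1/5, -18/5) → (-3, -2)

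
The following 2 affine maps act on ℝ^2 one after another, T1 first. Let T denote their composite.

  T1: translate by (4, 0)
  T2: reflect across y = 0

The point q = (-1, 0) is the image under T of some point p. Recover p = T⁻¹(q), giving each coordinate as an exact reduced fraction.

T1 = [1 0 4; 0 1 0; 0 0 1]
T2·T1 = [1 0 4; 0 -1 0; 0 0 1]
det M = -1; M⁻¹ = [1 0 -4; 0 -1 0; 0 0 1]
M⁻¹ · (-1, 0)ᵀ = (-5, 0)ᵀ

p = (-5, 0)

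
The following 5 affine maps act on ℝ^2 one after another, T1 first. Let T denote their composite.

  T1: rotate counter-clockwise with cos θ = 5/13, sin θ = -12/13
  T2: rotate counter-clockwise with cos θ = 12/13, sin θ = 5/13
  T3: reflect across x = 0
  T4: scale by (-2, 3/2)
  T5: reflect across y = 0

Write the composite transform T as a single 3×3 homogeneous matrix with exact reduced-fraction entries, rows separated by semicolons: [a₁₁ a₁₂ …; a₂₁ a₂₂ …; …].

T1 = [5/13 12/13 0; -12/13 5/13 0; 0 0 1]
T2·T1 = [120/169 119/169 0; -119/169 120/169 0; 0 0 1]
T3·…·T1 = [-120/169 -119/169 0; -119/169 120/169 0; 0 0 1]
T4·…·T1 = [240/169 238/169 0; -357/338 180/169 0; 0 0 1]
T5·…·T1 = [240/169 238/169 0; 357/338 -180/169 0; 0 0 1]

T = [240/169 238/169 0; 357/338 -180/169 0; 0 0 1]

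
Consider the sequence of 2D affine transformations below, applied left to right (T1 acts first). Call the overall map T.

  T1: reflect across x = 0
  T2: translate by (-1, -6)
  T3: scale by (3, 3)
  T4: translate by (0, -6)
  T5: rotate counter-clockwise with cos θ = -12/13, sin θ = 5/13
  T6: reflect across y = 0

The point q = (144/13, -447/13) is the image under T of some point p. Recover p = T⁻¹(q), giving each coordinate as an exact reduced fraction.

p = (-2, -4)

T1 = [-1 0 0; 0 1 0; 0 0 1]
T2·T1 = [-1 0 -1; 0 1 -6; 0 0 1]
T3·…·T1 = [-3 0 -3; 0 3 -18; 0 0 1]
T4·…·T1 = [-3 0 -3; 0 3 -24; 0 0 1]
T5·…·T1 = [36/13 -15/13 12; -15/13 -36/13 21; 0 0 1]
T6·…·T1 = [36/13 -15/13 12; 15/13 36/13 -21; 0 0 1]
det M = 9; M⁻¹ = [4/13 5/39 -1; -5/39 4/13 8; 0 0 1]
M⁻¹ · (144/13, -447/13)ᵀ = (-2, -4)ᵀ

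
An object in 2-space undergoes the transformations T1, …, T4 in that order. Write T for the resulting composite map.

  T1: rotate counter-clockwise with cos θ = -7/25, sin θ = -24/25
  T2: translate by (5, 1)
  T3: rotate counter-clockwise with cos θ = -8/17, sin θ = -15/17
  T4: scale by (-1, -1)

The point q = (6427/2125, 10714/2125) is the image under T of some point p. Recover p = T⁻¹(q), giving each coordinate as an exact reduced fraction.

p = (1, 6/5)

T1 = [-7/25 24/25 0; -24/25 -7/25 0; 0 0 1]
T2·T1 = [-7/25 24/25 5; -24/25 -7/25 1; 0 0 1]
T3·…·T1 = [-304/425 -297/425 -25/17; 297/425 -304/425 -83/17; 0 0 1]
T4·…·T1 = [304/425 297/425 25/17; -297/425 304/425 83/17; 0 0 1]
det M = 1; M⁻¹ = [304/425 -297/425 59/25; 297/425 304/425 -113/25; 0 0 1]
M⁻¹ · (6427/2125, 10714/2125)ᵀ = (1, 6/5)ᵀ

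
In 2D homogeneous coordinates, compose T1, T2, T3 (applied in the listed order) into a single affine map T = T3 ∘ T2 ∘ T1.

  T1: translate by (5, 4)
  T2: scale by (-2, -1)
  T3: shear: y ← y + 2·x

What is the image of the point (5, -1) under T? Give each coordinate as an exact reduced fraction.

T(p) = (-20, -43)

T1 translate by (5, 4): (5, -1) → (10, 3)
T2 scale by (-2, -1): (10, 3) → (-20, -3)
T3 shear: y ← y + 2·x: (-20, -3) → (-20, -43)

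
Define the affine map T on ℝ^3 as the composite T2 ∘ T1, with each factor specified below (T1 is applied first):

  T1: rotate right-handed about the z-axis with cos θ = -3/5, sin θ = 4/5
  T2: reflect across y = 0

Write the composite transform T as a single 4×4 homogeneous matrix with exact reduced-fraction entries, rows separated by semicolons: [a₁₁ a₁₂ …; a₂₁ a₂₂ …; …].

T1 = [-3/5 -4/5 0 0; 4/5 -3/5 0 0; 0 0 1 0; 0 0 0 1]
T2·T1 = [-3/5 -4/5 0 0; -4/5 3/5 0 0; 0 0 1 0; 0 0 0 1]

T = [-3/5 -4/5 0 0; -4/5 3/5 0 0; 0 0 1 0; 0 0 0 1]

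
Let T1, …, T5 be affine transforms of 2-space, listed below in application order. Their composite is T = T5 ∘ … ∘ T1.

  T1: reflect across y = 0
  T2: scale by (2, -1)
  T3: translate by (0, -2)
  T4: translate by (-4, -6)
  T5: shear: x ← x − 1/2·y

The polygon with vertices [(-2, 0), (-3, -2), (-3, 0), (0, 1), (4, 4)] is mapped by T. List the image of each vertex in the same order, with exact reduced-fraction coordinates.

image vertices: (-4, -8), (-5, -10), (-6, -8), (-1/2, -7), (6, -4)

T1 reflect across y = 0: (-2, 0) → (-2, 0); (-3, -2) → (-3, 2); (-3, 0) → (-3, 0); (0, 1) → (0, -1); (4, 4) → (4, -4)
T2 scale by (2, -1): (-2, 0) → (-4, 0); (-3, 2) → (-6, -2); (-3, 0) → (-6, 0); (0, -1) → (0, 1); (4, -4) → (8, 4)
T3 translate by (0, -2): (-4, 0) → (-4, -2); (-6, -2) → (-6, -4); (-6, 0) → (-6, -2); (0, 1) → (0, -1); (8, 4) → (8, 2)
T4 translate by (-4, -6): (-4, -2) → (-8, -8); (-6, -4) → (-10, -10); (-6, -2) → (-10, -8); (0, -1) → (-4, -7); (8, 2) → (4, -4)
T5 shear: x ← x − 1/2·y: (-8, -8) → (-4, -8); (-10, -10) → (-5, -10); (-10, -8) → (-6, -8); (-4, -7) → (-1/2, -7); (4, -4) → (6, -4)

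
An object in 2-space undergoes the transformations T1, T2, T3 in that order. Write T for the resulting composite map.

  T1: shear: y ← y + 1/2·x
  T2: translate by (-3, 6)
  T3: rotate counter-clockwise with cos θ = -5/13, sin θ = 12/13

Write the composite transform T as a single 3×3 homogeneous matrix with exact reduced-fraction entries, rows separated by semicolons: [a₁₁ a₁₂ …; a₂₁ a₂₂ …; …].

T = [-11/13 -12/13 -57/13; 19/26 -5/13 -66/13; 0 0 1]

T1 = [1 0 0; 1/2 1 0; 0 0 1]
T2·T1 = [1 0 -3; 1/2 1 6; 0 0 1]
T3·…·T1 = [-11/13 -12/13 -57/13; 19/26 -5/13 -66/13; 0 0 1]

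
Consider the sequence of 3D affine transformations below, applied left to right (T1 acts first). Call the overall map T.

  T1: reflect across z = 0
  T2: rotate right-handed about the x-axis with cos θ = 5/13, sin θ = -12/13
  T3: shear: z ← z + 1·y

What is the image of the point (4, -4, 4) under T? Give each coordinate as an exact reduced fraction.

T1 reflect across z = 0: (4, -4, 4) → (4, -4, -4)
T2 rotate right-handed about the x-axis with cos θ = 5/13, sin θ = -12/13: (4, -4, -4) → (4, -68/13, 28/13)
T3 shear: z ← z + 1·y: (4, -68/13, 28/13) → (4, -68/13, -40/13)

T(p) = (4, -68/13, -40/13)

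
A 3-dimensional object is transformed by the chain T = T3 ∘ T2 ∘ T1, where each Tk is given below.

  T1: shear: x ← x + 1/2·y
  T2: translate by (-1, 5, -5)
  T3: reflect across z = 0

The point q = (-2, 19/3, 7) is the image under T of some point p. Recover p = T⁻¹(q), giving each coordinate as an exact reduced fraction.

p = (-5/3, 4/3, -2)

T1 = [1 1/2 0 0; 0 1 0 0; 0 0 1 0; 0 0 0 1]
T2·T1 = [1 1/2 0 -1; 0 1 0 5; 0 0 1 -5; 0 0 0 1]
T3·…·T1 = [1 1/2 0 -1; 0 1 0 5; 0 0 -1 5; 0 0 0 1]
det M = -1; M⁻¹ = [1 -1/2 0 7/2; 0 1 0 -5; 0 0 -1 5; 0 0 0 1]
M⁻¹ · (-2, 19/3, 7)ᵀ = (-5/3, 4/3, -2)ᵀ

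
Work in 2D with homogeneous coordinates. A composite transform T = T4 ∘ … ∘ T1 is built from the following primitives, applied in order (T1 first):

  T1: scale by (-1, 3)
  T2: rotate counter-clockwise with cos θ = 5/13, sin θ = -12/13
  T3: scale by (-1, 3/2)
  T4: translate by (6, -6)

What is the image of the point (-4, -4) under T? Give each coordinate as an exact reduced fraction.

T(p) = (202/13, -240/13)

T1 scale by (-1, 3): (-4, -4) → (4, -12)
T2 rotate counter-clockwise with cos θ = 5/13, sin θ = -12/13: (4, -12) → (-124/13, -108/13)
T3 scale by (-1, 3/2): (-124/13, -108/13) → (124/13, -162/13)
T4 translate by (6, -6): (124/13, -162/13) → (202/13, -240/13)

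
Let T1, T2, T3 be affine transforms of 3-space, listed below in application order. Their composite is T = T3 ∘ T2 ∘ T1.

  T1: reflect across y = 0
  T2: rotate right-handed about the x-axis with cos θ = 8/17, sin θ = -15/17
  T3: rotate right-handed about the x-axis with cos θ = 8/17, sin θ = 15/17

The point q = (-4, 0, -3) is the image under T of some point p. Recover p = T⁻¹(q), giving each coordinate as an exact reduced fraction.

T1 = [1 0 0 0; 0 -1 0 0; 0 0 1 0; 0 0 0 1]
T2·T1 = [1 0 0 0; 0 -8/17 15/17 0; 0 15/17 8/17 0; 0 0 0 1]
T3·…·T1 = [1 0 0 0; 0 -1 0 0; 0 0 1 0; 0 0 0 1]
det M = -1; M⁻¹ = [1 0 0 0; 0 -1 0 0; 0 0 1 0; 0 0 0 1]
M⁻¹ · (-4, 0, -3)ᵀ = (-4, 0, -3)ᵀ

p = (-4, 0, -3)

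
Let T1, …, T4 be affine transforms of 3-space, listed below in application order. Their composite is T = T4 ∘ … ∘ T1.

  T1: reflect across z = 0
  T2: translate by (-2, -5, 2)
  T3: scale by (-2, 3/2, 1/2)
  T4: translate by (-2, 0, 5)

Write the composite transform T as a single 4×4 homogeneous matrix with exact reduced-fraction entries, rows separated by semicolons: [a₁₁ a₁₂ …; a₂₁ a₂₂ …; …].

T = [-2 0 0 2; 0 3/2 0 -15/2; 0 0 -1/2 6; 0 0 0 1]

T1 = [1 0 0 0; 0 1 0 0; 0 0 -1 0; 0 0 0 1]
T2·T1 = [1 0 0 -2; 0 1 0 -5; 0 0 -1 2; 0 0 0 1]
T3·…·T1 = [-2 0 0 4; 0 3/2 0 -15/2; 0 0 -1/2 1; 0 0 0 1]
T4·…·T1 = [-2 0 0 2; 0 3/2 0 -15/2; 0 0 -1/2 6; 0 0 0 1]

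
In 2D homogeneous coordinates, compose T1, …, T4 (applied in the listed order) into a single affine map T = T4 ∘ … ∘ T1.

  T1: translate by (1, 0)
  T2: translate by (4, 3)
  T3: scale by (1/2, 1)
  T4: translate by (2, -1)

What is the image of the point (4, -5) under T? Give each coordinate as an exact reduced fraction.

T(p) = (13/2, -3)

T1 translate by (1, 0): (4, -5) → (5, -5)
T2 translate by (4, 3): (5, -5) → (9, -2)
T3 scale by (1/2, 1): (9, -2) → (9/2, -2)
T4 translate by (2, -1): (9/2, -2) → (13/2, -3)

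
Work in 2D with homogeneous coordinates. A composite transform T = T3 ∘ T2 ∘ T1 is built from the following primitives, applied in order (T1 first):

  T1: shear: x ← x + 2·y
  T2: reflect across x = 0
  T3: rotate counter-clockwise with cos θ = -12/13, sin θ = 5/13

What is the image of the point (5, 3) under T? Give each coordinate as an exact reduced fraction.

T1 shear: x ← x + 2·y: (5, 3) → (11, 3)
T2 reflect across x = 0: (11, 3) → (-11, 3)
T3 rotate counter-clockwise with cos θ = -12/13, sin θ = 5/13: (-11, 3) → (9, -7)

T(p) = (9, -7)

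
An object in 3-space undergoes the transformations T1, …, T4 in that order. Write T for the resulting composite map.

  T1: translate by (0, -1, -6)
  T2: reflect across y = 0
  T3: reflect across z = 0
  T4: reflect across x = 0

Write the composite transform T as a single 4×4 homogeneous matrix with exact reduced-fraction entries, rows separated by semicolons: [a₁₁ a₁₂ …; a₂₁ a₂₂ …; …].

T1 = [1 0 0 0; 0 1 0 -1; 0 0 1 -6; 0 0 0 1]
T2·T1 = [1 0 0 0; 0 -1 0 1; 0 0 1 -6; 0 0 0 1]
T3·…·T1 = [1 0 0 0; 0 -1 0 1; 0 0 -1 6; 0 0 0 1]
T4·…·T1 = [-1 0 0 0; 0 -1 0 1; 0 0 -1 6; 0 0 0 1]

T = [-1 0 0 0; 0 -1 0 1; 0 0 -1 6; 0 0 0 1]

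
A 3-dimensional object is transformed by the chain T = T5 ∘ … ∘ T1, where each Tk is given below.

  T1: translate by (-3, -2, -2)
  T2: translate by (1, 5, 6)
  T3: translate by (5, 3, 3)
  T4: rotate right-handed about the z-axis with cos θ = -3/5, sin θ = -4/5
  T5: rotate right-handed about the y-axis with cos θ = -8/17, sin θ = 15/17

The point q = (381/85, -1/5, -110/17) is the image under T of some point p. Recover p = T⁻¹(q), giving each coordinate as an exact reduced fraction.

p = (-5, -3, 0)

T1 = [1 0 0 -3; 0 1 0 -2; 0 0 1 -2; 0 0 0 1]
T2·T1 = [1 0 0 -2; 0 1 0 3; 0 0 1 4; 0 0 0 1]
T3·…·T1 = [1 0 0 3; 0 1 0 6; 0 0 1 7; 0 0 0 1]
T4·…·T1 = [-3/5 4/5 0 3; -4/5 -3/5 0 -6; 0 0 1 7; 0 0 0 1]
T5·…·T1 = [24/85 -32/85 15/17 81/17; -4/5 -3/5 0 -6; 9/17 -12/17 -8/17 -101/17; 0 0 0 1]
det M = 1; M⁻¹ = [24/85 -4/5 9/17 -3; -32/85 -3/5 -12/17 -6; 15/17 0 -8/17 -7; 0 0 0 1]
M⁻¹ · (381/85, -1/5, -110/17)ᵀ = (-5, -3, 0)ᵀ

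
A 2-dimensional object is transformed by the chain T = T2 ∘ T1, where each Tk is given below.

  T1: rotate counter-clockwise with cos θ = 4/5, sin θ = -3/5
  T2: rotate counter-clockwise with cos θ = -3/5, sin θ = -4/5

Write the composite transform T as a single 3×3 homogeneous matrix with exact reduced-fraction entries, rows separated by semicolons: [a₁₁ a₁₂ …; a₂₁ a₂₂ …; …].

T1 = [4/5 3/5 0; -3/5 4/5 0; 0 0 1]
T2·T1 = [-24/25 7/25 0; -7/25 -24/25 0; 0 0 1]

T = [-24/25 7/25 0; -7/25 -24/25 0; 0 0 1]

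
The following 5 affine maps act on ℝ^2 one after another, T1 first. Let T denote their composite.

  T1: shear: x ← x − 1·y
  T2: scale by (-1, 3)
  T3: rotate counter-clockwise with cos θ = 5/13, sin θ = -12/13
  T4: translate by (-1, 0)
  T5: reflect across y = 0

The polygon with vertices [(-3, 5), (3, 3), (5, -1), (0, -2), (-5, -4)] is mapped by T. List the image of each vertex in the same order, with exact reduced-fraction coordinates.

image vertices: (207/13, 21/13), (95/13, -45/13), (-79/13, -57/13), (-95/13, 6/13), (-152/13, 72/13)

T1 shear: x ← x − 1·y: (-3, 5) → (-8, 5); (3, 3) → (0, 3); (5, -1) → (6, -1); (0, -2) → (2, -2); (-5, -4) → (-1, -4)
T2 scale by (-1, 3): (-8, 5) → (8, 15); (0, 3) → (0, 9); (6, -1) → (-6, -3); (2, -2) → (-2, -6); (-1, -4) → (1, -12)
T3 rotate counter-clockwise with cos θ = 5/13, sin θ = -12/13: (8, 15) → (220/13, -21/13); (0, 9) → (108/13, 45/13); (-6, -3) → (-66/13, 57/13); (-2, -6) → (-82/13, -6/13); (1, -12) → (-139/13, -72/13)
T4 translate by (-1, 0): (220/13, -21/13) → (207/13, -21/13); (108/13, 45/13) → (95/13, 45/13); (-66/13, 57/13) → (-79/13, 57/13); (-82/13, -6/13) → (-95/13, -6/13); (-139/13, -72/13) → (-152/13, -72/13)
T5 reflect across y = 0: (207/13, -21/13) → (207/13, 21/13); (95/13, 45/13) → (95/13, -45/13); (-79/13, 57/13) → (-79/13, -57/13); (-95/13, -6/13) → (-95/13, 6/13); (-152/13, -72/13) → (-152/13, 72/13)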